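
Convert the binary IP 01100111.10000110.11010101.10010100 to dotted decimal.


01100111 = 103
10000110 = 134
11010101 = 213
10010100 = 148
IP: 103.134.213.148


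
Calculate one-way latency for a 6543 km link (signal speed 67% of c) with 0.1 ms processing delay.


Speed = 0.67 * 3e5 km/s = 201000 km/s
Propagation delay = 6543 / 201000 = 0.0326 s = 32.5522 ms
Processing delay = 0.1 ms
Total one-way latency = 32.6522 ms


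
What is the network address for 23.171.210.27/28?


IP:   00010111.10101011.11010010.00011011
Mask: 11111111.11111111.11111111.11110000
AND operation:
Net:  00010111.10101011.11010010.00010000
Network: 23.171.210.16/28


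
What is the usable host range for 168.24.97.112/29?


Network: 168.24.97.112
Broadcast: 168.24.97.119
First usable = network + 1
Last usable = broadcast - 1
Range: 168.24.97.113 to 168.24.97.118


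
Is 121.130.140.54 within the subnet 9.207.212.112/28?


Subnet network: 9.207.212.112
Test IP AND mask: 121.130.140.48
No, 121.130.140.54 is not in 9.207.212.112/28


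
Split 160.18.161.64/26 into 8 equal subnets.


New prefix = 26 + 3 = 29
Each subnet has 8 addresses
  160.18.161.64/29
  160.18.161.72/29
  160.18.161.80/29
  160.18.161.88/29
  160.18.161.96/29
  160.18.161.104/29
  160.18.161.112/29
  160.18.161.120/29
Subnets: 160.18.161.64/29, 160.18.161.72/29, 160.18.161.80/29, 160.18.161.88/29, 160.18.161.96/29, 160.18.161.104/29, 160.18.161.112/29, 160.18.161.120/29


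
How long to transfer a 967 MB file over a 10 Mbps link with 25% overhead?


Effective throughput = 10 * (1 - 25/100) = 7.5 Mbps
File size in Mb = 967 * 8 = 7736 Mb
Time = 7736 / 7.5
Time = 1031.4667 seconds


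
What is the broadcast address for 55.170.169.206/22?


Network: 55.170.168.0/22
Host bits = 10
Set all host bits to 1:
Broadcast: 55.170.171.255


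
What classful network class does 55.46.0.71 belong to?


First octet: 55
Binary: 00110111
0xxxxxxx -> Class A (1-126)
Class A, default mask 255.0.0.0 (/8)


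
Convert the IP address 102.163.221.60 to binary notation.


102 = 01100110
163 = 10100011
221 = 11011101
60 = 00111100
Binary: 01100110.10100011.11011101.00111100


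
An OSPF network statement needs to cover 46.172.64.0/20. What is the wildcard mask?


Subnet mask: 255.255.240.0
Wildcard = 255.255.255.255 - subnet mask
255 - 255 = 0
255 - 255 = 0
255 - 240 = 15
255 - 0 = 255
Wildcard: 0.0.15.255


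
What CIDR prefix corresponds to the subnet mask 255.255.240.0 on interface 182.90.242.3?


Binary: 11111111.11111111.11110000.00000000
Count leading 1s
Prefix: /20


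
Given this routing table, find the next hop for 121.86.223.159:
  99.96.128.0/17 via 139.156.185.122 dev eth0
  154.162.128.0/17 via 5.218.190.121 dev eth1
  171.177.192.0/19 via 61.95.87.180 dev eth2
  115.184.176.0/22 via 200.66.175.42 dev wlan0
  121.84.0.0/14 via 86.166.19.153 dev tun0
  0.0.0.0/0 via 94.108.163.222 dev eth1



Longest prefix match for 121.86.223.159:
  /17 99.96.128.0: no
  /17 154.162.128.0: no
  /19 171.177.192.0: no
  /22 115.184.176.0: no
  /14 121.84.0.0: MATCH
  /0 0.0.0.0: MATCH
Selected: next-hop 86.166.19.153 via tun0 (matched /14)


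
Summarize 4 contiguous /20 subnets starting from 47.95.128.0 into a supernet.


Original prefix: /20
Number of subnets: 4 = 2^2
New prefix = 20 - 2 = 18
Supernet: 47.95.128.0/18


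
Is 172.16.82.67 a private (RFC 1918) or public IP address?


RFC 1918 private ranges:
  10.0.0.0/8 (10.0.0.0 - 10.255.255.255)
  172.16.0.0/12 (172.16.0.0 - 172.31.255.255)
  192.168.0.0/16 (192.168.0.0 - 192.168.255.255)
Private (in 172.16.0.0/12)


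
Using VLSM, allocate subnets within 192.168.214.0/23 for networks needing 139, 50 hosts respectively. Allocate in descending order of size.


139 hosts -> /24 (254 usable): 192.168.214.0/24
50 hosts -> /26 (62 usable): 192.168.215.0/26
Allocation: 192.168.214.0/24 (139 hosts, 254 usable); 192.168.215.0/26 (50 hosts, 62 usable)


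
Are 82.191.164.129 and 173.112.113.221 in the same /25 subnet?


Mask: 255.255.255.128
82.191.164.129 AND mask = 82.191.164.128
173.112.113.221 AND mask = 173.112.113.128
No, different subnets (82.191.164.128 vs 173.112.113.128)


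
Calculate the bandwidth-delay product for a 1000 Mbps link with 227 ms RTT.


BDP = bandwidth * RTT
= 1000 Mbps * 227 ms
= 1000 * 1e6 * 227 / 1000 bits
= 227000000 bits
= 28375000 bytes
= 27709.9609 KB
BDP = 227000000 bits (28375000 bytes)


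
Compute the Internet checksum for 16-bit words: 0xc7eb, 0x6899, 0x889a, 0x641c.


Sum all words (with carry folding):
+ 0xc7eb = 0xc7eb
+ 0x6899 = 0x3085
+ 0x889a = 0xb91f
+ 0x641c = 0x1d3c
One's complement: ~0x1d3c
Checksum = 0xe2c3


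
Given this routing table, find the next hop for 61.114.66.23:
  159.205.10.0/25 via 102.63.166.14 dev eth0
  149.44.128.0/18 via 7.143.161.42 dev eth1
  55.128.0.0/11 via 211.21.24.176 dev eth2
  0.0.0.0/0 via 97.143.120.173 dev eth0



Longest prefix match for 61.114.66.23:
  /25 159.205.10.0: no
  /18 149.44.128.0: no
  /11 55.128.0.0: no
  /0 0.0.0.0: MATCH
Selected: next-hop 97.143.120.173 via eth0 (matched /0)


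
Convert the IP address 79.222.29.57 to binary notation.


79 = 01001111
222 = 11011110
29 = 00011101
57 = 00111001
Binary: 01001111.11011110.00011101.00111001


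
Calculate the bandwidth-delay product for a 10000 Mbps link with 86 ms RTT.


BDP = bandwidth * RTT
= 10000 Mbps * 86 ms
= 10000 * 1e6 * 86 / 1000 bits
= 860000000 bits
= 107500000 bytes
= 104980.4688 KB
BDP = 860000000 bits (107500000 bytes)


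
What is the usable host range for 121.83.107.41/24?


Network: 121.83.107.0
Broadcast: 121.83.107.255
First usable = network + 1
Last usable = broadcast - 1
Range: 121.83.107.1 to 121.83.107.254


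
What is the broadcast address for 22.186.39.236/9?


Network: 22.128.0.0/9
Host bits = 23
Set all host bits to 1:
Broadcast: 22.255.255.255


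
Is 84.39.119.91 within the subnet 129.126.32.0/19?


Subnet network: 129.126.32.0
Test IP AND mask: 84.39.96.0
No, 84.39.119.91 is not in 129.126.32.0/19


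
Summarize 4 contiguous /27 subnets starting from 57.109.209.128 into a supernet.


Original prefix: /27
Number of subnets: 4 = 2^2
New prefix = 27 - 2 = 25
Supernet: 57.109.209.128/25


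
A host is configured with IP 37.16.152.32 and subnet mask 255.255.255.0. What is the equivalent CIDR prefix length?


Binary: 11111111.11111111.11111111.00000000
Count leading 1s
Prefix: /24


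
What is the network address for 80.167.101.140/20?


IP:   01010000.10100111.01100101.10001100
Mask: 11111111.11111111.11110000.00000000
AND operation:
Net:  01010000.10100111.01100000.00000000
Network: 80.167.96.0/20


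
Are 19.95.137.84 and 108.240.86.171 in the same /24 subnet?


Mask: 255.255.255.0
19.95.137.84 AND mask = 19.95.137.0
108.240.86.171 AND mask = 108.240.86.0
No, different subnets (19.95.137.0 vs 108.240.86.0)


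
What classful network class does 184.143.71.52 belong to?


First octet: 184
Binary: 10111000
10xxxxxx -> Class B (128-191)
Class B, default mask 255.255.0.0 (/16)


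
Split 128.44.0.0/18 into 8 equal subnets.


New prefix = 18 + 3 = 21
Each subnet has 2048 addresses
  128.44.0.0/21
  128.44.8.0/21
  128.44.16.0/21
  128.44.24.0/21
  128.44.32.0/21
  128.44.40.0/21
  128.44.48.0/21
  128.44.56.0/21
Subnets: 128.44.0.0/21, 128.44.8.0/21, 128.44.16.0/21, 128.44.24.0/21, 128.44.32.0/21, 128.44.40.0/21, 128.44.48.0/21, 128.44.56.0/21


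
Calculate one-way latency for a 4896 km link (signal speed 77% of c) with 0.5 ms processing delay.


Speed = 0.77 * 3e5 km/s = 231000 km/s
Propagation delay = 4896 / 231000 = 0.0212 s = 21.1948 ms
Processing delay = 0.5 ms
Total one-way latency = 21.6948 ms


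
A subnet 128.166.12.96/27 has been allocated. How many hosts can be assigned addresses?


Host bits = 32 - 27 = 5
Total addresses = 2^5 = 32
Usable = total - 2 (network and broadcast)
Usable hosts: 30


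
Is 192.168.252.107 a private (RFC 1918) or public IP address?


RFC 1918 private ranges:
  10.0.0.0/8 (10.0.0.0 - 10.255.255.255)
  172.16.0.0/12 (172.16.0.0 - 172.31.255.255)
  192.168.0.0/16 (192.168.0.0 - 192.168.255.255)
Private (in 192.168.0.0/16)


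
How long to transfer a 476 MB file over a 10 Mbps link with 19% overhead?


Effective throughput = 10 * (1 - 19/100) = 8.1 Mbps
File size in Mb = 476 * 8 = 3808 Mb
Time = 3808 / 8.1
Time = 470.1235 seconds


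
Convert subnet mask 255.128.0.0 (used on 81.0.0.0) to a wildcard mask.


Subnet mask: 255.128.0.0
Wildcard = 255.255.255.255 - subnet mask
255 - 255 = 0
255 - 128 = 127
255 - 0 = 255
255 - 0 = 255
Wildcard: 0.127.255.255


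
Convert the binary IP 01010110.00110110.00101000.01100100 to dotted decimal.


01010110 = 86
00110110 = 54
00101000 = 40
01100100 = 100
IP: 86.54.40.100


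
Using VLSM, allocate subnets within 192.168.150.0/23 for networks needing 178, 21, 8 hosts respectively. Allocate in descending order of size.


178 hosts -> /24 (254 usable): 192.168.150.0/24
21 hosts -> /27 (30 usable): 192.168.151.0/27
8 hosts -> /28 (14 usable): 192.168.151.32/28
Allocation: 192.168.150.0/24 (178 hosts, 254 usable); 192.168.151.0/27 (21 hosts, 30 usable); 192.168.151.32/28 (8 hosts, 14 usable)


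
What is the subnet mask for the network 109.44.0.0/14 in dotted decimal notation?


/14 means 14 network bits, 18 host bits
Binary: 11111111111111000000000000000000
Mask: 255.252.0.0


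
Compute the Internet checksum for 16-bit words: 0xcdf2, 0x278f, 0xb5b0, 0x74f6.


Sum all words (with carry folding):
+ 0xcdf2 = 0xcdf2
+ 0x278f = 0xf581
+ 0xb5b0 = 0xab32
+ 0x74f6 = 0x2029
One's complement: ~0x2029
Checksum = 0xdfd6


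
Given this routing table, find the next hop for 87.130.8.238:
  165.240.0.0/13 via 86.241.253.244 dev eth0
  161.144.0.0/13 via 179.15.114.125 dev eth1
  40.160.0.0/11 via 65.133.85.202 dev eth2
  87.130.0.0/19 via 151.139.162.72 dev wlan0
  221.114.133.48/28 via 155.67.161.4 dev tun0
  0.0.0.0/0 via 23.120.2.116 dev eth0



Longest prefix match for 87.130.8.238:
  /13 165.240.0.0: no
  /13 161.144.0.0: no
  /11 40.160.0.0: no
  /19 87.130.0.0: MATCH
  /28 221.114.133.48: no
  /0 0.0.0.0: MATCH
Selected: next-hop 151.139.162.72 via wlan0 (matched /19)


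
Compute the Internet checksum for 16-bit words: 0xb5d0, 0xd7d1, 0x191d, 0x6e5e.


Sum all words (with carry folding):
+ 0xb5d0 = 0xb5d0
+ 0xd7d1 = 0x8da2
+ 0x191d = 0xa6bf
+ 0x6e5e = 0x151e
One's complement: ~0x151e
Checksum = 0xeae1


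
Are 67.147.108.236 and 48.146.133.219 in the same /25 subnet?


Mask: 255.255.255.128
67.147.108.236 AND mask = 67.147.108.128
48.146.133.219 AND mask = 48.146.133.128
No, different subnets (67.147.108.128 vs 48.146.133.128)


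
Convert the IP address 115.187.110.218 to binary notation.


115 = 01110011
187 = 10111011
110 = 01101110
218 = 11011010
Binary: 01110011.10111011.01101110.11011010


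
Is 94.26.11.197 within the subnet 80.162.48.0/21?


Subnet network: 80.162.48.0
Test IP AND mask: 94.26.8.0
No, 94.26.11.197 is not in 80.162.48.0/21


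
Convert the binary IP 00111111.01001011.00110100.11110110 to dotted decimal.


00111111 = 63
01001011 = 75
00110100 = 52
11110110 = 246
IP: 63.75.52.246


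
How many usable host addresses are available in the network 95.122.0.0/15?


Host bits = 32 - 15 = 17
Total addresses = 2^17 = 131072
Usable = total - 2 (network and broadcast)
Usable hosts: 131070


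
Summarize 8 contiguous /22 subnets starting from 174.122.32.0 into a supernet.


Original prefix: /22
Number of subnets: 8 = 2^3
New prefix = 22 - 3 = 19
Supernet: 174.122.32.0/19


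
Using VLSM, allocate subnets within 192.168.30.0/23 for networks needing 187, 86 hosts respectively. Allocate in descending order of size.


187 hosts -> /24 (254 usable): 192.168.30.0/24
86 hosts -> /25 (126 usable): 192.168.31.0/25
Allocation: 192.168.30.0/24 (187 hosts, 254 usable); 192.168.31.0/25 (86 hosts, 126 usable)


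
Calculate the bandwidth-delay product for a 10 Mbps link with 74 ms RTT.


BDP = bandwidth * RTT
= 10 Mbps * 74 ms
= 10 * 1e6 * 74 / 1000 bits
= 740000 bits
= 92500 bytes
= 90.332 KB
BDP = 740000 bits (92500 bytes)


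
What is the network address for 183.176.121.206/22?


IP:   10110111.10110000.01111001.11001110
Mask: 11111111.11111111.11111100.00000000
AND operation:
Net:  10110111.10110000.01111000.00000000
Network: 183.176.120.0/22


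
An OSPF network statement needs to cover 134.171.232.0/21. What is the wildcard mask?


Subnet mask: 255.255.248.0
Wildcard = 255.255.255.255 - subnet mask
255 - 255 = 0
255 - 255 = 0
255 - 248 = 7
255 - 0 = 255
Wildcard: 0.0.7.255


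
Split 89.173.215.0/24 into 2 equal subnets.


New prefix = 24 + 1 = 25
Each subnet has 128 addresses
  89.173.215.0/25
  89.173.215.128/25
Subnets: 89.173.215.0/25, 89.173.215.128/25


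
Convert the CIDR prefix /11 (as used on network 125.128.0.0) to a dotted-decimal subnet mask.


/11 means 11 network bits, 21 host bits
Binary: 11111111111000000000000000000000
Mask: 255.224.0.0


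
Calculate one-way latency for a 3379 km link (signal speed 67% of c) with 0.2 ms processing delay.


Speed = 0.67 * 3e5 km/s = 201000 km/s
Propagation delay = 3379 / 201000 = 0.0168 s = 16.8109 ms
Processing delay = 0.2 ms
Total one-way latency = 17.0109 ms


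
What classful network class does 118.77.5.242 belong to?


First octet: 118
Binary: 01110110
0xxxxxxx -> Class A (1-126)
Class A, default mask 255.0.0.0 (/8)


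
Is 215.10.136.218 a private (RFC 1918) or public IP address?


RFC 1918 private ranges:
  10.0.0.0/8 (10.0.0.0 - 10.255.255.255)
  172.16.0.0/12 (172.16.0.0 - 172.31.255.255)
  192.168.0.0/16 (192.168.0.0 - 192.168.255.255)
Public (not in any RFC 1918 range)


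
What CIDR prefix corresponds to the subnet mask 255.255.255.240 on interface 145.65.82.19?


Binary: 11111111.11111111.11111111.11110000
Count leading 1s
Prefix: /28


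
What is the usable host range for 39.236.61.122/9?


Network: 39.128.0.0
Broadcast: 39.255.255.255
First usable = network + 1
Last usable = broadcast - 1
Range: 39.128.0.1 to 39.255.255.254


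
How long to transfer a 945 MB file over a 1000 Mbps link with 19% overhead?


Effective throughput = 1000 * (1 - 19/100) = 810 Mbps
File size in Mb = 945 * 8 = 7560 Mb
Time = 7560 / 810
Time = 9.3333 seconds


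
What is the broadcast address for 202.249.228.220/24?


Network: 202.249.228.0/24
Host bits = 8
Set all host bits to 1:
Broadcast: 202.249.228.255


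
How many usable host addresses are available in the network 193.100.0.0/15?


Host bits = 32 - 15 = 17
Total addresses = 2^17 = 131072
Usable = total - 2 (network and broadcast)
Usable hosts: 131070


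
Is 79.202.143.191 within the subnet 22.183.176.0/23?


Subnet network: 22.183.176.0
Test IP AND mask: 79.202.142.0
No, 79.202.143.191 is not in 22.183.176.0/23


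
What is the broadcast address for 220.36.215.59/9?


Network: 220.0.0.0/9
Host bits = 23
Set all host bits to 1:
Broadcast: 220.127.255.255


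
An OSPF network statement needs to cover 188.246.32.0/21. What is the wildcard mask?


Subnet mask: 255.255.248.0
Wildcard = 255.255.255.255 - subnet mask
255 - 255 = 0
255 - 255 = 0
255 - 248 = 7
255 - 0 = 255
Wildcard: 0.0.7.255


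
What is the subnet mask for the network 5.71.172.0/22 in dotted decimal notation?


/22 means 22 network bits, 10 host bits
Binary: 11111111111111111111110000000000
Mask: 255.255.252.0


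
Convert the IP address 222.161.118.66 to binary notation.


222 = 11011110
161 = 10100001
118 = 01110110
66 = 01000010
Binary: 11011110.10100001.01110110.01000010


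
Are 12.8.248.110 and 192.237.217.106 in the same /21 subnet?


Mask: 255.255.248.0
12.8.248.110 AND mask = 12.8.248.0
192.237.217.106 AND mask = 192.237.216.0
No, different subnets (12.8.248.0 vs 192.237.216.0)


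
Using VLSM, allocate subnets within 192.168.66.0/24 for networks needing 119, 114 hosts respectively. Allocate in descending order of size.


119 hosts -> /25 (126 usable): 192.168.66.0/25
114 hosts -> /25 (126 usable): 192.168.66.128/25
Allocation: 192.168.66.0/25 (119 hosts, 126 usable); 192.168.66.128/25 (114 hosts, 126 usable)


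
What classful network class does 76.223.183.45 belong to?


First octet: 76
Binary: 01001100
0xxxxxxx -> Class A (1-126)
Class A, default mask 255.0.0.0 (/8)


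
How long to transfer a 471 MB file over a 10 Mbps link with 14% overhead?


Effective throughput = 10 * (1 - 14/100) = 8.6 Mbps
File size in Mb = 471 * 8 = 3768 Mb
Time = 3768 / 8.6
Time = 438.1395 seconds


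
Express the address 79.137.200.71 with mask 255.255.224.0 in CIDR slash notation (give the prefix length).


Binary: 11111111.11111111.11100000.00000000
Count leading 1s
Prefix: /19


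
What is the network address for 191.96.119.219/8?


IP:   10111111.01100000.01110111.11011011
Mask: 11111111.00000000.00000000.00000000
AND operation:
Net:  10111111.00000000.00000000.00000000
Network: 191.0.0.0/8


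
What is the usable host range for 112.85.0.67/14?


Network: 112.84.0.0
Broadcast: 112.87.255.255
First usable = network + 1
Last usable = broadcast - 1
Range: 112.84.0.1 to 112.87.255.254


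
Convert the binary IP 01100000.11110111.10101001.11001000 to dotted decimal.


01100000 = 96
11110111 = 247
10101001 = 169
11001000 = 200
IP: 96.247.169.200


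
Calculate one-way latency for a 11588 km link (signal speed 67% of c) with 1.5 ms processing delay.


Speed = 0.67 * 3e5 km/s = 201000 km/s
Propagation delay = 11588 / 201000 = 0.0577 s = 57.6517 ms
Processing delay = 1.5 ms
Total one-way latency = 59.1517 ms


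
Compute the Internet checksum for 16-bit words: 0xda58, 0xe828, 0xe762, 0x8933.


Sum all words (with carry folding):
+ 0xda58 = 0xda58
+ 0xe828 = 0xc281
+ 0xe762 = 0xa9e4
+ 0x8933 = 0x3318
One's complement: ~0x3318
Checksum = 0xcce7


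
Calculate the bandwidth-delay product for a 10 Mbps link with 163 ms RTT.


BDP = bandwidth * RTT
= 10 Mbps * 163 ms
= 10 * 1e6 * 163 / 1000 bits
= 1630000 bits
= 203750 bytes
= 198.9746 KB
BDP = 1630000 bits (203750 bytes)


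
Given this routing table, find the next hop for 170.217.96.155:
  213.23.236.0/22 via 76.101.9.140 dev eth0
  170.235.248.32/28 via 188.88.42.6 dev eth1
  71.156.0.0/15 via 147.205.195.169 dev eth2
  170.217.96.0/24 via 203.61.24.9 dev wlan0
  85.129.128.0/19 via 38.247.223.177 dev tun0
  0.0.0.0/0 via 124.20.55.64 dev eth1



Longest prefix match for 170.217.96.155:
  /22 213.23.236.0: no
  /28 170.235.248.32: no
  /15 71.156.0.0: no
  /24 170.217.96.0: MATCH
  /19 85.129.128.0: no
  /0 0.0.0.0: MATCH
Selected: next-hop 203.61.24.9 via wlan0 (matched /24)


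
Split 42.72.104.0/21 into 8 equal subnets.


New prefix = 21 + 3 = 24
Each subnet has 256 addresses
  42.72.104.0/24
  42.72.105.0/24
  42.72.106.0/24
  42.72.107.0/24
  42.72.108.0/24
  42.72.109.0/24
  42.72.110.0/24
  42.72.111.0/24
Subnets: 42.72.104.0/24, 42.72.105.0/24, 42.72.106.0/24, 42.72.107.0/24, 42.72.108.0/24, 42.72.109.0/24, 42.72.110.0/24, 42.72.111.0/24


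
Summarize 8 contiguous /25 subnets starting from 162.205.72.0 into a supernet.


Original prefix: /25
Number of subnets: 8 = 2^3
New prefix = 25 - 3 = 22
Supernet: 162.205.72.0/22


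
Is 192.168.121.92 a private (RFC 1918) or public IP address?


RFC 1918 private ranges:
  10.0.0.0/8 (10.0.0.0 - 10.255.255.255)
  172.16.0.0/12 (172.16.0.0 - 172.31.255.255)
  192.168.0.0/16 (192.168.0.0 - 192.168.255.255)
Private (in 192.168.0.0/16)


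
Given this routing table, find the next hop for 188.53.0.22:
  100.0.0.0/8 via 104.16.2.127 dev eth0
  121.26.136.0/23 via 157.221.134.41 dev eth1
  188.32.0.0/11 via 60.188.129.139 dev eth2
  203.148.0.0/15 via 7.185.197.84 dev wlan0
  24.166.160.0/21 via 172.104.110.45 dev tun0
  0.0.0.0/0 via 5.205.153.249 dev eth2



Longest prefix match for 188.53.0.22:
  /8 100.0.0.0: no
  /23 121.26.136.0: no
  /11 188.32.0.0: MATCH
  /15 203.148.0.0: no
  /21 24.166.160.0: no
  /0 0.0.0.0: MATCH
Selected: next-hop 60.188.129.139 via eth2 (matched /11)


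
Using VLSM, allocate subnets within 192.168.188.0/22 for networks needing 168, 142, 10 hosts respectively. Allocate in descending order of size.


168 hosts -> /24 (254 usable): 192.168.188.0/24
142 hosts -> /24 (254 usable): 192.168.189.0/24
10 hosts -> /28 (14 usable): 192.168.190.0/28
Allocation: 192.168.188.0/24 (168 hosts, 254 usable); 192.168.189.0/24 (142 hosts, 254 usable); 192.168.190.0/28 (10 hosts, 14 usable)


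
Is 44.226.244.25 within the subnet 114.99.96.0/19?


Subnet network: 114.99.96.0
Test IP AND mask: 44.226.224.0
No, 44.226.244.25 is not in 114.99.96.0/19


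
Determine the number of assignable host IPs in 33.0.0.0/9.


Host bits = 32 - 9 = 23
Total addresses = 2^23 = 8388608
Usable = total - 2 (network and broadcast)
Usable hosts: 8388606


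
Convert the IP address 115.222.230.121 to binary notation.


115 = 01110011
222 = 11011110
230 = 11100110
121 = 01111001
Binary: 01110011.11011110.11100110.01111001


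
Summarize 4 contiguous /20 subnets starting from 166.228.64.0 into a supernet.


Original prefix: /20
Number of subnets: 4 = 2^2
New prefix = 20 - 2 = 18
Supernet: 166.228.64.0/18


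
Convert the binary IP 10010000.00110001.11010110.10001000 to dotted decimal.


10010000 = 144
00110001 = 49
11010110 = 214
10001000 = 136
IP: 144.49.214.136


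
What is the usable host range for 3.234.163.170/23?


Network: 3.234.162.0
Broadcast: 3.234.163.255
First usable = network + 1
Last usable = broadcast - 1
Range: 3.234.162.1 to 3.234.163.254


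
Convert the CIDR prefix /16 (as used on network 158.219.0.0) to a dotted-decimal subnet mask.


/16 means 16 network bits, 16 host bits
Binary: 11111111111111110000000000000000
Mask: 255.255.0.0


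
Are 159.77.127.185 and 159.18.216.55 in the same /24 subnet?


Mask: 255.255.255.0
159.77.127.185 AND mask = 159.77.127.0
159.18.216.55 AND mask = 159.18.216.0
No, different subnets (159.77.127.0 vs 159.18.216.0)


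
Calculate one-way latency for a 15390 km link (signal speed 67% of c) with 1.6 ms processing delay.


Speed = 0.67 * 3e5 km/s = 201000 km/s
Propagation delay = 15390 / 201000 = 0.0766 s = 76.5672 ms
Processing delay = 1.6 ms
Total one-way latency = 78.1672 ms


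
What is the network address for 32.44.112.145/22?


IP:   00100000.00101100.01110000.10010001
Mask: 11111111.11111111.11111100.00000000
AND operation:
Net:  00100000.00101100.01110000.00000000
Network: 32.44.112.0/22


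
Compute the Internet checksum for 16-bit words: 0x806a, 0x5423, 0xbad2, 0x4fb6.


Sum all words (with carry folding):
+ 0x806a = 0x806a
+ 0x5423 = 0xd48d
+ 0xbad2 = 0x8f60
+ 0x4fb6 = 0xdf16
One's complement: ~0xdf16
Checksum = 0x20e9


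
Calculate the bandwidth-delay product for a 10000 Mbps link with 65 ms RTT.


BDP = bandwidth * RTT
= 10000 Mbps * 65 ms
= 10000 * 1e6 * 65 / 1000 bits
= 650000000 bits
= 81250000 bytes
= 79345.7031 KB
BDP = 650000000 bits (81250000 bytes)


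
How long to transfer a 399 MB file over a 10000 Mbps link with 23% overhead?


Effective throughput = 10000 * (1 - 23/100) = 7700 Mbps
File size in Mb = 399 * 8 = 3192 Mb
Time = 3192 / 7700
Time = 0.4145 seconds


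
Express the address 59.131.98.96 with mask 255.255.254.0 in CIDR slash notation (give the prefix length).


Binary: 11111111.11111111.11111110.00000000
Count leading 1s
Prefix: /23


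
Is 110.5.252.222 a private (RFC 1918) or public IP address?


RFC 1918 private ranges:
  10.0.0.0/8 (10.0.0.0 - 10.255.255.255)
  172.16.0.0/12 (172.16.0.0 - 172.31.255.255)
  192.168.0.0/16 (192.168.0.0 - 192.168.255.255)
Public (not in any RFC 1918 range)


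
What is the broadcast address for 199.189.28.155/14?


Network: 199.188.0.0/14
Host bits = 18
Set all host bits to 1:
Broadcast: 199.191.255.255


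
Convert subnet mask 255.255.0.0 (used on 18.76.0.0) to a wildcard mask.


Subnet mask: 255.255.0.0
Wildcard = 255.255.255.255 - subnet mask
255 - 255 = 0
255 - 255 = 0
255 - 0 = 255
255 - 0 = 255
Wildcard: 0.0.255.255


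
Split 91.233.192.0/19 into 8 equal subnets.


New prefix = 19 + 3 = 22
Each subnet has 1024 addresses
  91.233.192.0/22
  91.233.196.0/22
  91.233.200.0/22
  91.233.204.0/22
  91.233.208.0/22
  91.233.212.0/22
  91.233.216.0/22
  91.233.220.0/22
Subnets: 91.233.192.0/22, 91.233.196.0/22, 91.233.200.0/22, 91.233.204.0/22, 91.233.208.0/22, 91.233.212.0/22, 91.233.216.0/22, 91.233.220.0/22


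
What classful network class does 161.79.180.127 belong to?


First octet: 161
Binary: 10100001
10xxxxxx -> Class B (128-191)
Class B, default mask 255.255.0.0 (/16)


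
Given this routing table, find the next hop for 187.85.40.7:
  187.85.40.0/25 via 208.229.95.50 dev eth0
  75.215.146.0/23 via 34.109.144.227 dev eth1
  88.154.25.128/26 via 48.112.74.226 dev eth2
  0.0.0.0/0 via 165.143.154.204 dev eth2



Longest prefix match for 187.85.40.7:
  /25 187.85.40.0: MATCH
  /23 75.215.146.0: no
  /26 88.154.25.128: no
  /0 0.0.0.0: MATCH
Selected: next-hop 208.229.95.50 via eth0 (matched /25)


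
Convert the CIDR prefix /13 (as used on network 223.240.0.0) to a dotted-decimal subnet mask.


/13 means 13 network bits, 19 host bits
Binary: 11111111111110000000000000000000
Mask: 255.248.0.0


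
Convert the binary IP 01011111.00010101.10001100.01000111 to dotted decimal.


01011111 = 95
00010101 = 21
10001100 = 140
01000111 = 71
IP: 95.21.140.71


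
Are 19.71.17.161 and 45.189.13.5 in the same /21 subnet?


Mask: 255.255.248.0
19.71.17.161 AND mask = 19.71.16.0
45.189.13.5 AND mask = 45.189.8.0
No, different subnets (19.71.16.0 vs 45.189.8.0)


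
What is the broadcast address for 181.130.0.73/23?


Network: 181.130.0.0/23
Host bits = 9
Set all host bits to 1:
Broadcast: 181.130.1.255


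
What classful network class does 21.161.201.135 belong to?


First octet: 21
Binary: 00010101
0xxxxxxx -> Class A (1-126)
Class A, default mask 255.0.0.0 (/8)


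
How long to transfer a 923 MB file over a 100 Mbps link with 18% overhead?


Effective throughput = 100 * (1 - 18/100) = 82 Mbps
File size in Mb = 923 * 8 = 7384 Mb
Time = 7384 / 82
Time = 90.0488 seconds


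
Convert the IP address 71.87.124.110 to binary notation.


71 = 01000111
87 = 01010111
124 = 01111100
110 = 01101110
Binary: 01000111.01010111.01111100.01101110


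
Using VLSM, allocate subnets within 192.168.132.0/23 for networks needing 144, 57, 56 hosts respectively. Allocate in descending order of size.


144 hosts -> /24 (254 usable): 192.168.132.0/24
57 hosts -> /26 (62 usable): 192.168.133.0/26
56 hosts -> /26 (62 usable): 192.168.133.64/26
Allocation: 192.168.132.0/24 (144 hosts, 254 usable); 192.168.133.0/26 (57 hosts, 62 usable); 192.168.133.64/26 (56 hosts, 62 usable)


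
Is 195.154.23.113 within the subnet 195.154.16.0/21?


Subnet network: 195.154.16.0
Test IP AND mask: 195.154.16.0
Yes, 195.154.23.113 is in 195.154.16.0/21


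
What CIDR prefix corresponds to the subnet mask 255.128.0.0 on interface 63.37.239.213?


Binary: 11111111.10000000.00000000.00000000
Count leading 1s
Prefix: /9


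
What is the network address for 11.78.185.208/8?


IP:   00001011.01001110.10111001.11010000
Mask: 11111111.00000000.00000000.00000000
AND operation:
Net:  00001011.00000000.00000000.00000000
Network: 11.0.0.0/8


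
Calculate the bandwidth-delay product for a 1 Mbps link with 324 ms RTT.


BDP = bandwidth * RTT
= 1 Mbps * 324 ms
= 1 * 1e6 * 324 / 1000 bits
= 324000 bits
= 40500 bytes
= 39.5508 KB
BDP = 324000 bits (40500 bytes)


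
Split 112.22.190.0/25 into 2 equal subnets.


New prefix = 25 + 1 = 26
Each subnet has 64 addresses
  112.22.190.0/26
  112.22.190.64/26
Subnets: 112.22.190.0/26, 112.22.190.64/26


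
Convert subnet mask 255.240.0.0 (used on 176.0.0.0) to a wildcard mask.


Subnet mask: 255.240.0.0
Wildcard = 255.255.255.255 - subnet mask
255 - 255 = 0
255 - 240 = 15
255 - 0 = 255
255 - 0 = 255
Wildcard: 0.15.255.255


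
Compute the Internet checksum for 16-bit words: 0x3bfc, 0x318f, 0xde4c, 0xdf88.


Sum all words (with carry folding):
+ 0x3bfc = 0x3bfc
+ 0x318f = 0x6d8b
+ 0xde4c = 0x4bd8
+ 0xdf88 = 0x2b61
One's complement: ~0x2b61
Checksum = 0xd49e


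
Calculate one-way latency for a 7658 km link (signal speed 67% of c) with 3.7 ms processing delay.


Speed = 0.67 * 3e5 km/s = 201000 km/s
Propagation delay = 7658 / 201000 = 0.0381 s = 38.0995 ms
Processing delay = 3.7 ms
Total one-way latency = 41.7995 ms


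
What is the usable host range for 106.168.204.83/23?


Network: 106.168.204.0
Broadcast: 106.168.205.255
First usable = network + 1
Last usable = broadcast - 1
Range: 106.168.204.1 to 106.168.205.254


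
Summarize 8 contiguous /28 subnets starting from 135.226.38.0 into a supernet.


Original prefix: /28
Number of subnets: 8 = 2^3
New prefix = 28 - 3 = 25
Supernet: 135.226.38.0/25


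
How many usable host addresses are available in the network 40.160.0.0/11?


Host bits = 32 - 11 = 21
Total addresses = 2^21 = 2097152
Usable = total - 2 (network and broadcast)
Usable hosts: 2097150


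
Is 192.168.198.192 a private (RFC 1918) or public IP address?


RFC 1918 private ranges:
  10.0.0.0/8 (10.0.0.0 - 10.255.255.255)
  172.16.0.0/12 (172.16.0.0 - 172.31.255.255)
  192.168.0.0/16 (192.168.0.0 - 192.168.255.255)
Private (in 192.168.0.0/16)


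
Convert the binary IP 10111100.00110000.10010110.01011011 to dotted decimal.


10111100 = 188
00110000 = 48
10010110 = 150
01011011 = 91
IP: 188.48.150.91


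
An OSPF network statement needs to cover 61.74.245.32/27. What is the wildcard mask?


Subnet mask: 255.255.255.224
Wildcard = 255.255.255.255 - subnet mask
255 - 255 = 0
255 - 255 = 0
255 - 255 = 0
255 - 224 = 31
Wildcard: 0.0.0.31


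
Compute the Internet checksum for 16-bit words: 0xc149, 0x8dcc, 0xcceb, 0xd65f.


Sum all words (with carry folding):
+ 0xc149 = 0xc149
+ 0x8dcc = 0x4f16
+ 0xcceb = 0x1c02
+ 0xd65f = 0xf261
One's complement: ~0xf261
Checksum = 0x0d9e


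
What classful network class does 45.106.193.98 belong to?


First octet: 45
Binary: 00101101
0xxxxxxx -> Class A (1-126)
Class A, default mask 255.0.0.0 (/8)


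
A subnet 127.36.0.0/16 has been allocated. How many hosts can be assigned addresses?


Host bits = 32 - 16 = 16
Total addresses = 2^16 = 65536
Usable = total - 2 (network and broadcast)
Usable hosts: 65534


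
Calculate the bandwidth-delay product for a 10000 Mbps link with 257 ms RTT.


BDP = bandwidth * RTT
= 10000 Mbps * 257 ms
= 10000 * 1e6 * 257 / 1000 bits
= 2570000000 bits
= 321250000 bytes
= 313720.7031 KB
BDP = 2570000000 bits (321250000 bytes)


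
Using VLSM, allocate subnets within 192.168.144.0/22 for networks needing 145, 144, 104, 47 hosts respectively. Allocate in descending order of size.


145 hosts -> /24 (254 usable): 192.168.144.0/24
144 hosts -> /24 (254 usable): 192.168.145.0/24
104 hosts -> /25 (126 usable): 192.168.146.0/25
47 hosts -> /26 (62 usable): 192.168.146.128/26
Allocation: 192.168.144.0/24 (145 hosts, 254 usable); 192.168.145.0/24 (144 hosts, 254 usable); 192.168.146.0/25 (104 hosts, 126 usable); 192.168.146.128/26 (47 hosts, 62 usable)


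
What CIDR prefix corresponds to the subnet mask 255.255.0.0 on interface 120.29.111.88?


Binary: 11111111.11111111.00000000.00000000
Count leading 1s
Prefix: /16


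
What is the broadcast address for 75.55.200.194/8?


Network: 75.0.0.0/8
Host bits = 24
Set all host bits to 1:
Broadcast: 75.255.255.255


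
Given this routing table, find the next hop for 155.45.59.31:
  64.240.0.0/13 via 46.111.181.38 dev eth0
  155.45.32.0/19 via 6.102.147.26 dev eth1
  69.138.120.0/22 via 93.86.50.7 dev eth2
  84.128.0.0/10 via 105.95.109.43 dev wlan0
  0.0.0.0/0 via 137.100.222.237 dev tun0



Longest prefix match for 155.45.59.31:
  /13 64.240.0.0: no
  /19 155.45.32.0: MATCH
  /22 69.138.120.0: no
  /10 84.128.0.0: no
  /0 0.0.0.0: MATCH
Selected: next-hop 6.102.147.26 via eth1 (matched /19)


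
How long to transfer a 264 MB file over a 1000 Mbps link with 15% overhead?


Effective throughput = 1000 * (1 - 15/100) = 850 Mbps
File size in Mb = 264 * 8 = 2112 Mb
Time = 2112 / 850
Time = 2.4847 seconds


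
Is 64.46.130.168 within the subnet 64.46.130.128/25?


Subnet network: 64.46.130.128
Test IP AND mask: 64.46.130.128
Yes, 64.46.130.168 is in 64.46.130.128/25


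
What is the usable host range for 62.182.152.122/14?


Network: 62.180.0.0
Broadcast: 62.183.255.255
First usable = network + 1
Last usable = broadcast - 1
Range: 62.180.0.1 to 62.183.255.254


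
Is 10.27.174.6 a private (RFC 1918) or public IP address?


RFC 1918 private ranges:
  10.0.0.0/8 (10.0.0.0 - 10.255.255.255)
  172.16.0.0/12 (172.16.0.0 - 172.31.255.255)
  192.168.0.0/16 (192.168.0.0 - 192.168.255.255)
Private (in 10.0.0.0/8)


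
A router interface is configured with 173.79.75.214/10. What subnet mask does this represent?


/10 means 10 network bits, 22 host bits
Binary: 11111111110000000000000000000000
Mask: 255.192.0.0


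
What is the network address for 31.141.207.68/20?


IP:   00011111.10001101.11001111.01000100
Mask: 11111111.11111111.11110000.00000000
AND operation:
Net:  00011111.10001101.11000000.00000000
Network: 31.141.192.0/20


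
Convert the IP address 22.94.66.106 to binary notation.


22 = 00010110
94 = 01011110
66 = 01000010
106 = 01101010
Binary: 00010110.01011110.01000010.01101010


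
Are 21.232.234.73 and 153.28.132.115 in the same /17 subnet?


Mask: 255.255.128.0
21.232.234.73 AND mask = 21.232.128.0
153.28.132.115 AND mask = 153.28.128.0
No, different subnets (21.232.128.0 vs 153.28.128.0)


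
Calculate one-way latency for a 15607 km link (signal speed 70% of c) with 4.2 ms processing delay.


Speed = 0.7 * 3e5 km/s = 210000 km/s
Propagation delay = 15607 / 210000 = 0.0743 s = 74.319 ms
Processing delay = 4.2 ms
Total one-way latency = 78.519 ms


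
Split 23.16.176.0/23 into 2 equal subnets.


New prefix = 23 + 1 = 24
Each subnet has 256 addresses
  23.16.176.0/24
  23.16.177.0/24
Subnets: 23.16.176.0/24, 23.16.177.0/24


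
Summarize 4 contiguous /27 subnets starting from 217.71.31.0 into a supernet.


Original prefix: /27
Number of subnets: 4 = 2^2
New prefix = 27 - 2 = 25
Supernet: 217.71.31.0/25


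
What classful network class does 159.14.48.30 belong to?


First octet: 159
Binary: 10011111
10xxxxxx -> Class B (128-191)
Class B, default mask 255.255.0.0 (/16)


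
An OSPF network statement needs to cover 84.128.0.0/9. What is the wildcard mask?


Subnet mask: 255.128.0.0
Wildcard = 255.255.255.255 - subnet mask
255 - 255 = 0
255 - 128 = 127
255 - 0 = 255
255 - 0 = 255
Wildcard: 0.127.255.255


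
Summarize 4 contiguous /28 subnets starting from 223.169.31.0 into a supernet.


Original prefix: /28
Number of subnets: 4 = 2^2
New prefix = 28 - 2 = 26
Supernet: 223.169.31.0/26


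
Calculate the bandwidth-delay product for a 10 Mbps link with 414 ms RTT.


BDP = bandwidth * RTT
= 10 Mbps * 414 ms
= 10 * 1e6 * 414 / 1000 bits
= 4140000 bits
= 517500 bytes
= 505.3711 KB
BDP = 4140000 bits (517500 bytes)


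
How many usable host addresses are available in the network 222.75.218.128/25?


Host bits = 32 - 25 = 7
Total addresses = 2^7 = 128
Usable = total - 2 (network and broadcast)
Usable hosts: 126


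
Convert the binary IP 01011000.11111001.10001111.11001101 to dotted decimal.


01011000 = 88
11111001 = 249
10001111 = 143
11001101 = 205
IP: 88.249.143.205


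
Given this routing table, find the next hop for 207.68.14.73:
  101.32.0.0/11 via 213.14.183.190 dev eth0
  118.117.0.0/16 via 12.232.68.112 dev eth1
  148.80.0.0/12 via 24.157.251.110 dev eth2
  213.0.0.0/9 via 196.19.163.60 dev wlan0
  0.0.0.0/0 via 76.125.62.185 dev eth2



Longest prefix match for 207.68.14.73:
  /11 101.32.0.0: no
  /16 118.117.0.0: no
  /12 148.80.0.0: no
  /9 213.0.0.0: no
  /0 0.0.0.0: MATCH
Selected: next-hop 76.125.62.185 via eth2 (matched /0)


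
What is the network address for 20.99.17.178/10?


IP:   00010100.01100011.00010001.10110010
Mask: 11111111.11000000.00000000.00000000
AND operation:
Net:  00010100.01000000.00000000.00000000
Network: 20.64.0.0/10


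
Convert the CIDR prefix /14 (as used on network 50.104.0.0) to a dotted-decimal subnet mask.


/14 means 14 network bits, 18 host bits
Binary: 11111111111111000000000000000000
Mask: 255.252.0.0


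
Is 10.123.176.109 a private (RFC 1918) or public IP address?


RFC 1918 private ranges:
  10.0.0.0/8 (10.0.0.0 - 10.255.255.255)
  172.16.0.0/12 (172.16.0.0 - 172.31.255.255)
  192.168.0.0/16 (192.168.0.0 - 192.168.255.255)
Private (in 10.0.0.0/8)


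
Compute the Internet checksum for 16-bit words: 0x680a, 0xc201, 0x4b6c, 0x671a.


Sum all words (with carry folding):
+ 0x680a = 0x680a
+ 0xc201 = 0x2a0c
+ 0x4b6c = 0x7578
+ 0x671a = 0xdc92
One's complement: ~0xdc92
Checksum = 0x236d


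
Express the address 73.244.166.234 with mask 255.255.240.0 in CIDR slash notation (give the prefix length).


Binary: 11111111.11111111.11110000.00000000
Count leading 1s
Prefix: /20


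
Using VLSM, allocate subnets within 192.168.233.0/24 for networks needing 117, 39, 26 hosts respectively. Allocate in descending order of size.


117 hosts -> /25 (126 usable): 192.168.233.0/25
39 hosts -> /26 (62 usable): 192.168.233.128/26
26 hosts -> /27 (30 usable): 192.168.233.192/27
Allocation: 192.168.233.0/25 (117 hosts, 126 usable); 192.168.233.128/26 (39 hosts, 62 usable); 192.168.233.192/27 (26 hosts, 30 usable)


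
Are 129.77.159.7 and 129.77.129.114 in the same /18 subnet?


Mask: 255.255.192.0
129.77.159.7 AND mask = 129.77.128.0
129.77.129.114 AND mask = 129.77.128.0
Yes, same subnet (129.77.128.0)


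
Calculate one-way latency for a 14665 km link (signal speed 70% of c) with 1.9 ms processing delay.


Speed = 0.7 * 3e5 km/s = 210000 km/s
Propagation delay = 14665 / 210000 = 0.0698 s = 69.8333 ms
Processing delay = 1.9 ms
Total one-way latency = 71.7333 ms


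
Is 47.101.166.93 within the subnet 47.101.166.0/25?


Subnet network: 47.101.166.0
Test IP AND mask: 47.101.166.0
Yes, 47.101.166.93 is in 47.101.166.0/25


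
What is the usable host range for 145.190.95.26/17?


Network: 145.190.0.0
Broadcast: 145.190.127.255
First usable = network + 1
Last usable = broadcast - 1
Range: 145.190.0.1 to 145.190.127.254


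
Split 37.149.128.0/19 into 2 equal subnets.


New prefix = 19 + 1 = 20
Each subnet has 4096 addresses
  37.149.128.0/20
  37.149.144.0/20
Subnets: 37.149.128.0/20, 37.149.144.0/20


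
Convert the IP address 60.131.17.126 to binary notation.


60 = 00111100
131 = 10000011
17 = 00010001
126 = 01111110
Binary: 00111100.10000011.00010001.01111110


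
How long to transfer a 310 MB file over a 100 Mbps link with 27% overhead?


Effective throughput = 100 * (1 - 27/100) = 73 Mbps
File size in Mb = 310 * 8 = 2480 Mb
Time = 2480 / 73
Time = 33.9726 seconds


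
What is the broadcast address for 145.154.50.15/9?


Network: 145.128.0.0/9
Host bits = 23
Set all host bits to 1:
Broadcast: 145.255.255.255


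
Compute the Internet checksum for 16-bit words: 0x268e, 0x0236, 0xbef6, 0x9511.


Sum all words (with carry folding):
+ 0x268e = 0x268e
+ 0x0236 = 0x28c4
+ 0xbef6 = 0xe7ba
+ 0x9511 = 0x7ccc
One's complement: ~0x7ccc
Checksum = 0x8333


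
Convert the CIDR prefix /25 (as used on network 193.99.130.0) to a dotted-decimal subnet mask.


/25 means 25 network bits, 7 host bits
Binary: 11111111111111111111111110000000
Mask: 255.255.255.128
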